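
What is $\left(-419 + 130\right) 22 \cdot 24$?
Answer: $-152592$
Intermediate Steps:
$\left(-419 + 130\right) 22 \cdot 24 = \left(-289\right) 528 = -152592$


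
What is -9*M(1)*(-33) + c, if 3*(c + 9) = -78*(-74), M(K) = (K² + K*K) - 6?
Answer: 727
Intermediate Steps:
M(K) = -6 + 2*K² (M(K) = (K² + K²) - 6 = 2*K² - 6 = -6 + 2*K²)
c = 1915 (c = -9 + (-78*(-74))/3 = -9 + (⅓)*5772 = -9 + 1924 = 1915)
-9*M(1)*(-33) + c = -9*(-6 + 2*1²)*(-33) + 1915 = -9*(-6 + 2*1)*(-33) + 1915 = -9*(-6 + 2)*(-33) + 1915 = -9*(-4)*(-33) + 1915 = 36*(-33) + 1915 = -1188 + 1915 = 727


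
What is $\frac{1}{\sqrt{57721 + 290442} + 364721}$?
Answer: $\frac{364721}{133021059678} - \frac{\sqrt{348163}}{133021059678} \approx 2.7374 \cdot 10^{-6}$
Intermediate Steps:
$\frac{1}{\sqrt{57721 + 290442} + 364721} = \frac{1}{\sqrt{348163} + 364721} = \frac{1}{364721 + \sqrt{348163}}$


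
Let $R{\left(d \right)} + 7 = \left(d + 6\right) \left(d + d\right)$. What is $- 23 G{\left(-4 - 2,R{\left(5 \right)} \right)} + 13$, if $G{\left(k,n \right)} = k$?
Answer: $151$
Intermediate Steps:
$R{\left(d \right)} = -7 + 2 d \left(6 + d\right)$ ($R{\left(d \right)} = -7 + \left(d + 6\right) \left(d + d\right) = -7 + \left(6 + d\right) 2 d = -7 + 2 d \left(6 + d\right)$)
$- 23 G{\left(-4 - 2,R{\left(5 \right)} \right)} + 13 = - 23 \left(-4 - 2\right) + 13 = \left(-23\right) \left(-6\right) + 13 = 138 + 13 = 151$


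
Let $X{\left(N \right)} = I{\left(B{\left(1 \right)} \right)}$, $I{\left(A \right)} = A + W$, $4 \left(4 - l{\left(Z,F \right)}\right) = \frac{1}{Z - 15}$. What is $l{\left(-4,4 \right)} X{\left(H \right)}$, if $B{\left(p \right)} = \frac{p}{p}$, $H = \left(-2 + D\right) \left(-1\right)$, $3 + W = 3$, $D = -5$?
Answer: $\frac{305}{76} \approx 4.0132$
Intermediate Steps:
$l{\left(Z,F \right)} = 4 - \frac{1}{4 \left(-15 + Z\right)}$ ($l{\left(Z,F \right)} = 4 - \frac{1}{4 \left(Z - 15\right)} = 4 - \frac{1}{4 \left(-15 + Z\right)}$)
$W = 0$ ($W = -3 + 3 = 0$)
$H = 7$ ($H = \left(-2 - 5\right) \left(-1\right) = \left(-7\right) \left(-1\right) = 7$)
$B{\left(p \right)} = 1$
$I{\left(A \right)} = A$ ($I{\left(A \right)} = A + 0 = A$)
$X{\left(N \right)} = 1$
$l{\left(-4,4 \right)} X{\left(H \right)} = \frac{-241 + 16 \left(-4\right)}{4 \left(-15 - 4\right)} 1 = \frac{-241 - 64}{4 \left(-19\right)} 1 = \frac{1}{4} \left(- \frac{1}{19}\right) \left(-305\right) 1 = \frac{305}{76} \cdot 1 = \frac{305}{76}$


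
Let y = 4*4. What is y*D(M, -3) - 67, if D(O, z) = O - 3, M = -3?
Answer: -163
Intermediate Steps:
D(O, z) = -3 + O
y = 16
y*D(M, -3) - 67 = 16*(-3 - 3) - 67 = 16*(-6) - 67 = -96 - 67 = -163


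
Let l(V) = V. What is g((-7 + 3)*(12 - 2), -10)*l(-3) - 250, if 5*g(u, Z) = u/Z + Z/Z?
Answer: -253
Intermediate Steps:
g(u, Z) = ⅕ + u/(5*Z) (g(u, Z) = (u/Z + Z/Z)/5 = (u/Z + 1)/5 = (1 + u/Z)/5 = ⅕ + u/(5*Z))
g((-7 + 3)*(12 - 2), -10)*l(-3) - 250 = ((⅕)*(-10 + (-7 + 3)*(12 - 2))/(-10))*(-3) - 250 = ((⅕)*(-⅒)*(-10 - 4*10))*(-3) - 250 = ((⅕)*(-⅒)*(-10 - 40))*(-3) - 250 = ((⅕)*(-⅒)*(-50))*(-3) - 250 = 1*(-3) - 250 = -3 - 250 = -253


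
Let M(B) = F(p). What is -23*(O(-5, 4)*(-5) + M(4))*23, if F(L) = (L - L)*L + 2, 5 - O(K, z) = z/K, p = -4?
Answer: 14283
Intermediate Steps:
O(K, z) = 5 - z/K
F(L) = 2 (F(L) = 0*L + 2 = 0 + 2 = 2)
M(B) = 2
-23*(O(-5, 4)*(-5) + M(4))*23 = -23*((5 - 1*4/(-5))*(-5) + 2)*23 = -23*((5 - 1*4*(-⅕))*(-5) + 2)*23 = -23*((5 + ⅘)*(-5) + 2)*23 = -23*((29/5)*(-5) + 2)*23 = -23*(-29 + 2)*23 = -23*(-27)*23 = 621*23 = 14283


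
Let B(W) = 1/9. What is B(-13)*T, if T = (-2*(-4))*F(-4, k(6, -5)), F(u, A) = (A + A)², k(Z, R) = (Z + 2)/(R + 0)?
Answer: 2048/225 ≈ 9.1022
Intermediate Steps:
k(Z, R) = (2 + Z)/R
B(W) = ⅑
F(u, A) = 4*A² (F(u, A) = (2*A)² = 4*A²)
T = 2048/25 (T = (-2*(-4))*(4*((2 + 6)/(-5))²) = 8*(4*(-⅕*8)²) = 8*(4*(-8/5)²) = 8*(4*(64/25)) = 8*(256/25) = 2048/25 ≈ 81.920)
B(-13)*T = (⅑)*(2048/25) = 2048/225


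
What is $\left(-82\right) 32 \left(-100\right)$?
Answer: $262400$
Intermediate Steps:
$\left(-82\right) 32 \left(-100\right) = \left(-2624\right) \left(-100\right) = 262400$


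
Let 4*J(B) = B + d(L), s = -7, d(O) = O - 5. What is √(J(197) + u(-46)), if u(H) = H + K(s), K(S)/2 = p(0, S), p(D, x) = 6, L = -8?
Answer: 2*√3 ≈ 3.4641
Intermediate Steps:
d(O) = -5 + O
K(S) = 12 (K(S) = 2*6 = 12)
J(B) = -13/4 + B/4 (J(B) = (B + (-5 - 8))/4 = (B - 13)/4 = (-13 + B)/4 = -13/4 + B/4)
u(H) = 12 + H (u(H) = H + 12 = 12 + H)
√(J(197) + u(-46)) = √((-13/4 + (¼)*197) + (12 - 46)) = √((-13/4 + 197/4) - 34) = √(46 - 34) = √12 = 2*√3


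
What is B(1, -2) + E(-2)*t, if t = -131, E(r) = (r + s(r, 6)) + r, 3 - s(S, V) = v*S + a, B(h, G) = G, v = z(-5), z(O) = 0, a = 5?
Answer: 784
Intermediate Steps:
v = 0
s(S, V) = -2 (s(S, V) = 3 - (0*S + 5) = 3 - (0 + 5) = 3 - 1*5 = 3 - 5 = -2)
E(r) = -2 + 2*r (E(r) = (r - 2) + r = (-2 + r) + r = -2 + 2*r)
B(1, -2) + E(-2)*t = -2 + (-2 + 2*(-2))*(-131) = -2 + (-2 - 4)*(-131) = -2 - 6*(-131) = -2 + 786 = 784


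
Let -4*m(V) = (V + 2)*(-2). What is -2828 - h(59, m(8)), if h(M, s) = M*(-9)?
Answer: -2297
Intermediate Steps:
m(V) = 1 + V/2 (m(V) = -(V + 2)*(-2)/4 = -(2 + V)*(-2)/4 = -(-4 - 2*V)/4 = 1 + V/2)
h(M, s) = -9*M
-2828 - h(59, m(8)) = -2828 - (-9)*59 = -2828 - 1*(-531) = -2828 + 531 = -2297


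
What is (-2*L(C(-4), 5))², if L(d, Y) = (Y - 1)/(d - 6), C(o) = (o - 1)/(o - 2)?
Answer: 2304/961 ≈ 2.3975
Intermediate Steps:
C(o) = (-1 + o)/(-2 + o)
L(d, Y) = (-1 + Y)/(-6 + d)
(-2*L(C(-4), 5))² = (-2*(-1 + 5)/(-6 + (-1 - 4)/(-2 - 4)))² = (-2*4/(-6 - 5/(-6)))² = (-2*4/(-6 - ⅙*(-5)))² = (-2*4/(-6 + ⅚))² = (-2*4/(-31/6))² = (-(-12)*4/31)² = (-2*(-24/31))² = (48/31)² = 2304/961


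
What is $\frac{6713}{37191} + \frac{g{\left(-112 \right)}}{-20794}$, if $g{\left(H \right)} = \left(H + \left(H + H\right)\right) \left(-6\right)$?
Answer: $\frac{659317}{7891323} \approx 0.08355$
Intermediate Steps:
$g{\left(H \right)} = - 18 H$ ($g{\left(H \right)} = \left(H + 2 H\right) \left(-6\right) = 3 H \left(-6\right) = - 18 H$)
$\frac{6713}{37191} + \frac{g{\left(-112 \right)}}{-20794} = \frac{6713}{37191} + \frac{\left(-18\right) \left(-112\right)}{-20794} = 6713 \cdot \frac{1}{37191} + 2016 \left(- \frac{1}{20794}\right) = \frac{137}{759} - \frac{1008}{10397} = \frac{659317}{7891323}$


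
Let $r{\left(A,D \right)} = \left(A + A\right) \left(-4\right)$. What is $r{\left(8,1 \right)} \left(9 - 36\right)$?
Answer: $1728$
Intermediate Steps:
$r{\left(A,D \right)} = - 8 A$ ($r{\left(A,D \right)} = 2 A \left(-4\right) = - 8 A$)
$r{\left(8,1 \right)} \left(9 - 36\right) = \left(-8\right) 8 \left(9 - 36\right) = \left(-64\right) \left(-27\right) = 1728$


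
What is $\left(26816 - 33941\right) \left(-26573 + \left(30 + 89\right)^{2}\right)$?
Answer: $88435500$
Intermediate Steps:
$\left(26816 - 33941\right) \left(-26573 + \left(30 + 89\right)^{2}\right) = \left(26816 - 33941\right) \left(-26573 + 119^{2}\right) = - 7125 \left(-26573 + 14161\right) = \left(-7125\right) \left(-12412\right) = 88435500$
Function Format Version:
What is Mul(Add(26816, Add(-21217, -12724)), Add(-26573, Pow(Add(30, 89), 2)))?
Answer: 88435500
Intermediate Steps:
Mul(Add(26816, Add(-21217, -12724)), Add(-26573, Pow(Add(30, 89), 2))) = Mul(Add(26816, -33941), Add(-26573, Pow(119, 2))) = Mul(-7125, Add(-26573, 14161)) = Mul(-7125, -12412) = 88435500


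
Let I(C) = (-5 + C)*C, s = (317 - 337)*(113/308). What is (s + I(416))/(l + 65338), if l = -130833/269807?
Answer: 3551897724709/1357395957841 ≈ 2.6167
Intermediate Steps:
l = -130833/269807 (l = -130833*1/269807 = -130833/269807 ≈ -0.48491)
s = -565/77 (s = -2260/308 = -20*113/308 = -565/77 ≈ -7.3377)
I(C) = C*(-5 + C)
(s + I(416))/(l + 65338) = (-565/77 + 416*(-5 + 416))/(-130833/269807 + 65338) = (-565/77 + 416*411)/(17628518933/269807) = (-565/77 + 170976)*(269807/17628518933) = (13164587/77)*(269807/17628518933) = 3551897724709/1357395957841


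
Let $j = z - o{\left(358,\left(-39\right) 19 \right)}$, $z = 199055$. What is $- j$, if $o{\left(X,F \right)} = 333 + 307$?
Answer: $-198415$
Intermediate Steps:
$o{\left(X,F \right)} = 640$
$j = 198415$ ($j = 199055 - 640 = 198415$)
$- j = \left(-1\right) 198415 = -198415$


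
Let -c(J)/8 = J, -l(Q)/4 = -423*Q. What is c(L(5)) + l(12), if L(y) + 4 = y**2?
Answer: 20136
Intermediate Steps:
L(y) = -4 + y**2
l(Q) = 1692*Q (l(Q) = -(-1692)*Q = 1692*Q)
c(J) = -8*J
c(L(5)) + l(12) = -8*(-4 + 5**2) + 1692*12 = -8*(-4 + 25) + 20304 = -8*21 + 20304 = -168 + 20304 = 20136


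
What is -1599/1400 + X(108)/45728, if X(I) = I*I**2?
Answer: 52827429/2000600 ≈ 26.406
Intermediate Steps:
X(I) = I**3
-1599/1400 + X(108)/45728 = -1599/1400 + 108**3/45728 = -1599*1/1400 + 1259712*(1/45728) = -1599/1400 + 39366/1429 = 52827429/2000600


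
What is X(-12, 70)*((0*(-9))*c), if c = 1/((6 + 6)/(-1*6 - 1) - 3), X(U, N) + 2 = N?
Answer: 0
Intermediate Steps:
X(U, N) = -2 + N
c = -7/33 (c = 1/(12/(-6 - 1) - 3) = 1/(12/(-7) - 3) = 1/(12*(-⅐) - 3) = 1/(-12/7 - 3) = 1/(-33/7) = -7/33 ≈ -0.21212)
X(-12, 70)*((0*(-9))*c) = (-2 + 70)*((0*(-9))*(-7/33)) = 68*(0*(-7/33)) = 68*0 = 0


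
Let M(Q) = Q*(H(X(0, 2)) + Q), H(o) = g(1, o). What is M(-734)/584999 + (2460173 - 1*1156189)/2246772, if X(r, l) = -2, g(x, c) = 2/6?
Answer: 14945011526/9957267979 ≈ 1.5009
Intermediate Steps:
g(x, c) = 1/3 (g(x, c) = 2*(1/6) = 1/3)
H(o) = 1/3
M(Q) = Q*(1/3 + Q)
M(-734)/584999 + (2460173 - 1*1156189)/2246772 = -734*(1/3 - 734)/584999 + (2460173 - 1*1156189)/2246772 = -734*(-2201/3)*(1/584999) + (2460173 - 1156189)*(1/2246772) = (1615534/3)*(1/584999) + 1303984*(1/2246772) = 1615534/1754997 + 29636/51063 = 14945011526/9957267979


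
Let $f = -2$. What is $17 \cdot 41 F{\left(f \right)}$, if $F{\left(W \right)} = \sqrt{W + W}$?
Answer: $1394 i \approx 1394.0 i$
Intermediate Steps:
$F{\left(W \right)} = \sqrt{2} \sqrt{W}$ ($F{\left(W \right)} = \sqrt{2 W} = \sqrt{2} \sqrt{W}$)
$17 \cdot 41 F{\left(f \right)} = 17 \cdot 41 \sqrt{2} \sqrt{-2} = 697 \sqrt{2} i \sqrt{2} = 697 \cdot 2 i = 1394 i$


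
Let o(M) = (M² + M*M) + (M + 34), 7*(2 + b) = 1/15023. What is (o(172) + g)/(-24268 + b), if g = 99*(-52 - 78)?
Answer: -4890407144/2552257469 ≈ -1.9161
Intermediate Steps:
b = -210321/105161 (b = -2 + (⅐)/15023 = -2 + (⅐)*(1/15023) = -2 + 1/105161 = -210321/105161 ≈ -2.0000)
o(M) = 34 + M + 2*M² (o(M) = (M² + M²) + (34 + M) = 2*M² + (34 + M) = 34 + M + 2*M²)
g = -12870 (g = 99*(-130) = -12870)
(o(172) + g)/(-24268 + b) = ((34 + 172 + 2*172²) - 12870)/(-24268 - 210321/105161) = ((34 + 172 + 2*29584) - 12870)/(-2552257469/105161) = ((34 + 172 + 59168) - 12870)*(-105161/2552257469) = (59374 - 12870)*(-105161/2552257469) = 46504*(-105161/2552257469) = -4890407144/2552257469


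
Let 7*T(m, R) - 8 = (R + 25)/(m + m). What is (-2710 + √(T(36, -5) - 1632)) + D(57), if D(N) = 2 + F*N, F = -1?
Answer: -2765 + I*√2876762/42 ≈ -2765.0 + 40.383*I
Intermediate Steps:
T(m, R) = 8/7 + (25 + R)/(14*m) (T(m, R) = 8/7 + ((R + 25)/(m + m))/7 = 8/7 + ((25 + R)/((2*m)))/7 = 8/7 + ((25 + R)*(1/(2*m)))/7 = 8/7 + ((25 + R)/(2*m))/7 = 8/7 + (25 + R)/(14*m))
D(N) = 2 - N
(-2710 + √(T(36, -5) - 1632)) + D(57) = (-2710 + √((1/14)*(25 - 5 + 16*36)/36 - 1632)) + (2 - 1*57) = (-2710 + √((1/14)*(1/36)*(25 - 5 + 576) - 1632)) + (2 - 57) = (-2710 + √((1/14)*(1/36)*596 - 1632)) - 55 = (-2710 + √(149/126 - 1632)) - 55 = (-2710 + √(-205483/126)) - 55 = (-2710 + I*√2876762/42) - 55 = -2765 + I*√2876762/42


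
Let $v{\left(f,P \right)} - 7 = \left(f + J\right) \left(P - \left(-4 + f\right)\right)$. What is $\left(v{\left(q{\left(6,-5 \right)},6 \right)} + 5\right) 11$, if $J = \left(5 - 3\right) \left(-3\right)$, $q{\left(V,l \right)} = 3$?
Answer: $-99$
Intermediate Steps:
$J = -6$ ($J = 2 \left(-3\right) = -6$)
$v{\left(f,P \right)} = 7 + \left(-6 + f\right) \left(4 + P - f\right)$ ($v{\left(f,P \right)} = 7 + \left(f - 6\right) \left(P - \left(-4 + f\right)\right) = 7 + \left(-6 + f\right) \left(4 + P - f\right)$)
$\left(v{\left(q{\left(6,-5 \right)},6 \right)} + 5\right) 11 = \left(\left(-17 - 3^{2} - 36 + 10 \cdot 3 + 6 \cdot 3\right) + 5\right) 11 = \left(\left(-17 - 9 - 36 + 30 + 18\right) + 5\right) 11 = \left(-14 + 5\right) 11 = \left(-9\right) 11 = -99$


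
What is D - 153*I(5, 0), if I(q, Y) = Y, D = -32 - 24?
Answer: -56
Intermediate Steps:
D = -56
D - 153*I(5, 0) = -56 - 153*0 = -56 + 0 = -56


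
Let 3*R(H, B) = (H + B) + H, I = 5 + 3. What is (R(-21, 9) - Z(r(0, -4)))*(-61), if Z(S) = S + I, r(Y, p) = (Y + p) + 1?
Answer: 976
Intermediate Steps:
I = 8
r(Y, p) = 1 + Y + p
Z(S) = 8 + S (Z(S) = S + 8 = 8 + S)
R(H, B) = B/3 + 2*H/3 (R(H, B) = ((H + B) + H)/3 = ((B + H) + H)/3 = (B + 2*H)/3 = B/3 + 2*H/3)
(R(-21, 9) - Z(r(0, -4)))*(-61) = (((⅓)*9 + (⅔)*(-21)) - (8 + (1 + 0 - 4)))*(-61) = ((3 - 14) - (8 - 3))*(-61) = (-11 - 1*5)*(-61) = (-11 - 5)*(-61) = -16*(-61) = 976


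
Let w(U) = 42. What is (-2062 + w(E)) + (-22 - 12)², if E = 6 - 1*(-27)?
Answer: -864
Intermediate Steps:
E = 33 (E = 6 + 27 = 33)
(-2062 + w(E)) + (-22 - 12)² = (-2062 + 42) + (-22 - 12)² = -2020 + (-34)² = -2020 + 1156 = -864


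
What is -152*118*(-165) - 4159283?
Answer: -1199843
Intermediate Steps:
-152*118*(-165) - 4159283 = -17936*(-165) - 4159283 = 2959440 - 4159283 = -1199843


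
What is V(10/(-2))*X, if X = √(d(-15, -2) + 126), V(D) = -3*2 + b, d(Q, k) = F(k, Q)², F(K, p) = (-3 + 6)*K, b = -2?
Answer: -72*√2 ≈ -101.82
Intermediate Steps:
F(K, p) = 3*K
d(Q, k) = 9*k² (d(Q, k) = (3*k)² = 9*k²)
V(D) = -8 (V(D) = -3*2 - 2 = -6 - 2 = -8)
X = 9*√2 (X = √(9*(-2)² + 126) = √(9*4 + 126) = √(36 + 126) = √162 = 9*√2 ≈ 12.728)
V(10/(-2))*X = -72*√2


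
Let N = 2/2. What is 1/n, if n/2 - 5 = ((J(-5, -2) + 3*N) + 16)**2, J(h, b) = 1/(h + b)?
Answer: 49/35338 ≈ 0.0013866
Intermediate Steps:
J(h, b) = 1/(b + h)
N = 1 (N = 2*(1/2) = 1)
n = 35338/49 (n = 10 + 2*((1/(-2 - 5) + 3*1) + 16)**2 = 10 + 2*((1/(-7) + 3) + 16)**2 = 10 + 2*((-1/7 + 3) + 16)**2 = 10 + 2*(20/7 + 16)**2 = 10 + 2*(132/7)**2 = 10 + 2*(17424/49) = 10 + 34848/49 = 35338/49 ≈ 721.18)
1/n = 1/(35338/49) = 49/35338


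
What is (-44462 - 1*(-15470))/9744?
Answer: -604/203 ≈ -2.9754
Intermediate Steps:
(-44462 - 1*(-15470))/9744 = (-44462 + 15470)*(1/9744) = -28992*1/9744 = -604/203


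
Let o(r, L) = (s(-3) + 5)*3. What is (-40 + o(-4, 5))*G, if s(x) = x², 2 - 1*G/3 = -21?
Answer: 138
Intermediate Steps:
G = 69 (G = 6 - 3*(-21) = 6 + 63 = 69)
o(r, L) = 42 (o(r, L) = ((-3)² + 5)*3 = (9 + 5)*3 = 14*3 = 42)
(-40 + o(-4, 5))*G = (-40 + 42)*69 = 2*69 = 138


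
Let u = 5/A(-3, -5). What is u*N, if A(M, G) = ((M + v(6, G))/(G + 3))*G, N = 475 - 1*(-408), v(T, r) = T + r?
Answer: -883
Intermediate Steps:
N = 883 (N = 475 + 408 = 883)
A(M, G) = G*(6 + G + M)/(3 + G) (A(M, G) = ((M + (6 + G))/(G + 3))*G = ((6 + G + M)/(3 + G))*G = G*(6 + G + M)/(3 + G))
u = -1 (u = 5/((-5*(6 - 5 - 3)/(3 - 5))) = 5/((-5*(-2)/(-2))) = 5/((-5*(-½)*(-2))) = 5/(-5) = 5*(-⅕) = -1)
u*N = -1*883 = -883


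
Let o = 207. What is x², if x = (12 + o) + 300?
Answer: 269361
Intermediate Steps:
x = 519 (x = (12 + 207) + 300 = 219 + 300 = 519)
x² = 519² = 269361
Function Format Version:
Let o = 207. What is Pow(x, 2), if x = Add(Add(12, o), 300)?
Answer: 269361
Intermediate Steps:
x = 519 (x = Add(Add(12, 207), 300) = Add(219, 300) = 519)
Pow(x, 2) = Pow(519, 2) = 269361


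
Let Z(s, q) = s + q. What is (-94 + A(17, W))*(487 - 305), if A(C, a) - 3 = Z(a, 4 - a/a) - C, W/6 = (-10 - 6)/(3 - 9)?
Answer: -16198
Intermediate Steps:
Z(s, q) = q + s
W = 16 (W = 6*((-10 - 6)/(3 - 9)) = 6*(-16/(-6)) = 6*(-16*(-⅙)) = 6*(8/3) = 16)
A(C, a) = 6 + a - C (A(C, a) = 3 + (((4 - a/a) + a) - C) = 3 + (((4 - 1*1) + a) - C) = 3 + (((4 - 1) + a) - C) = 3 + ((3 + a) - C) = 3 + (3 + a - C) = 6 + a - C)
(-94 + A(17, W))*(487 - 305) = (-94 + (6 + 16 - 1*17))*(487 - 305) = (-94 + (6 + 16 - 17))*182 = (-94 + 5)*182 = -89*182 = -16198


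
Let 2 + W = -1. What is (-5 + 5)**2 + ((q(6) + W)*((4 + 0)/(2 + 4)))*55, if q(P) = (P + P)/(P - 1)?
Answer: -22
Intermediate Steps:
q(P) = 2*P/(-1 + P) (q(P) = (2*P)/(-1 + P) = 2*P/(-1 + P))
W = -3 (W = -2 - 1 = -3)
(-5 + 5)**2 + ((q(6) + W)*((4 + 0)/(2 + 4)))*55 = (-5 + 5)**2 + ((2*6/(-1 + 6) - 3)*((4 + 0)/(2 + 4)))*55 = 0**2 + ((2*6/5 - 3)*(4/6))*55 = 0 + ((2*6*(1/5) - 3)*(4*(1/6)))*55 = 0 + ((12/5 - 3)*(2/3))*55 = 0 - 3/5*2/3*55 = 0 - 2/5*55 = 0 - 22 = -22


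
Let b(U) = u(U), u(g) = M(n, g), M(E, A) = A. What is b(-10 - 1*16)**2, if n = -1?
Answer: 676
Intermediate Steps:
u(g) = g
b(U) = U
b(-10 - 1*16)**2 = (-10 - 1*16)**2 = (-10 - 16)**2 = (-26)**2 = 676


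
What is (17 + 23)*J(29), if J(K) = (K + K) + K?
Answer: 3480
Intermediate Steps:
J(K) = 3*K (J(K) = 2*K + K = 3*K)
(17 + 23)*J(29) = (17 + 23)*(3*29) = 40*87 = 3480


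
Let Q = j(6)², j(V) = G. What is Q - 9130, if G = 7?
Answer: -9081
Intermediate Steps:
j(V) = 7
Q = 49 (Q = 7² = 49)
Q - 9130 = 49 - 9130 = -9081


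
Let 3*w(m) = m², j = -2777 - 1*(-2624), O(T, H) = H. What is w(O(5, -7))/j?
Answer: -49/459 ≈ -0.10675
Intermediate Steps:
j = -153 (j = -2777 + 2624 = -153)
w(m) = m²/3
w(O(5, -7))/j = ((⅓)*(-7)²)/(-153) = ((⅓)*49)*(-1/153) = (49/3)*(-1/153) = -49/459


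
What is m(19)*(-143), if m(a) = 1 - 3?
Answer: 286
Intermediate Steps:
m(a) = -2
m(19)*(-143) = -2*(-143) = 286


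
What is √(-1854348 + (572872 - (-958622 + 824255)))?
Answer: I*√1147109 ≈ 1071.0*I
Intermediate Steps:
√(-1854348 + (572872 - (-958622 + 824255))) = √(-1854348 + (572872 - 1*(-134367))) = √(-1854348 + (572872 + 134367)) = √(-1854348 + 707239) = √(-1147109) = I*√1147109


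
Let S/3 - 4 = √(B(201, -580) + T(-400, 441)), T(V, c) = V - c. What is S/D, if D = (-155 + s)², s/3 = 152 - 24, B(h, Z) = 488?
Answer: 12/52441 + 3*I*√353/52441 ≈ 0.00022883 + 0.0010748*I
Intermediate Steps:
s = 384 (s = 3*(152 - 24) = 3*128 = 384)
S = 12 + 3*I*√353 (S = 12 + 3*√(488 + (-400 - 1*441)) = 12 + 3*√(488 + (-400 - 441)) = 12 + 3*√(488 - 841) = 12 + 3*√(-353) = 12 + 3*(I*√353) = 12 + 3*I*√353 ≈ 12.0 + 56.365*I)
D = 52441 (D = (-155 + 384)² = 229² = 52441)
S/D = (12 + 3*I*√353)/52441 = (12 + 3*I*√353)*(1/52441) = 12/52441 + 3*I*√353/52441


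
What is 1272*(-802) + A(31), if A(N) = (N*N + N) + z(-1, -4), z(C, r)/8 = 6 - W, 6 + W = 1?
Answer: -1019064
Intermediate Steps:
W = -5 (W = -6 + 1 = -5)
z(C, r) = 88 (z(C, r) = 8*(6 - 1*(-5)) = 8*(6 + 5) = 8*11 = 88)
A(N) = 88 + N + N² (A(N) = (N*N + N) + 88 = (N² + N) + 88 = (N + N²) + 88 = 88 + N + N²)
1272*(-802) + A(31) = 1272*(-802) + (88 + 31 + 31²) = -1020144 + (88 + 31 + 961) = -1020144 + 1080 = -1019064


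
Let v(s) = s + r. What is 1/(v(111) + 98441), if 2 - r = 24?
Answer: 1/98530 ≈ 1.0149e-5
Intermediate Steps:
r = -22 (r = 2 - 1*24 = 2 - 24 = -22)
v(s) = -22 + s (v(s) = s - 22 = -22 + s)
1/(v(111) + 98441) = 1/((-22 + 111) + 98441) = 1/(89 + 98441) = 1/98530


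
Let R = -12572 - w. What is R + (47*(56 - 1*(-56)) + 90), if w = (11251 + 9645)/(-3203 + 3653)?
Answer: -1634498/225 ≈ -7264.4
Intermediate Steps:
w = 10448/225 (w = 20896/450 = 20896*(1/450) = 10448/225 ≈ 46.436)
R = -2839148/225 (R = -12572 - 1*10448/225 = -12572 - 10448/225 = -2839148/225 ≈ -12618.)
R + (47*(56 - 1*(-56)) + 90) = -2839148/225 + (47*(56 - 1*(-56)) + 90) = -2839148/225 + (47*(56 + 56) + 90) = -2839148/225 + (47*112 + 90) = -2839148/225 + (5264 + 90) = -2839148/225 + 5354 = -1634498/225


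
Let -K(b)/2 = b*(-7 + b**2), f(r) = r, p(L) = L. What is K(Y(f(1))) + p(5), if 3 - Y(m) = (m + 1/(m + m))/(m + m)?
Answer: 439/32 ≈ 13.719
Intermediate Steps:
Y(m) = 3 - (m + 1/(2*m))/(2*m) (Y(m) = 3 - (m + 1/(m + m))/(m + m) = 3 - (m + 1/(2*m))/(2*m))
K(b) = -2*b*(-7 + b**2)
K(Y(f(1))) + p(5) = 2*(5/2 - 1/4/1**2)*(7 - (5/2 - 1/4/1**2)**2) + 5 = 2*(5/2 - 1/4*1)*(7 - (5/2 - 1/4*1)**2) + 5 = 2*(5/2 - 1/4)*(7 - (5/2 - 1/4)**2) + 5 = 2*(9/4)*(7 - (9/4)**2) + 5 = 2*(9/4)*(7 - 1*81/16) + 5 = 2*(9/4)*(7 - 81/16) + 5 = 2*(9/4)*(31/16) + 5 = 279/32 + 5 = 439/32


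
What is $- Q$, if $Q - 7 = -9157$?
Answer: $9150$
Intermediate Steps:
$Q = -9150$ ($Q = 7 - 9157 = -9150$)
$- Q = \left(-1\right) \left(-9150\right) = 9150$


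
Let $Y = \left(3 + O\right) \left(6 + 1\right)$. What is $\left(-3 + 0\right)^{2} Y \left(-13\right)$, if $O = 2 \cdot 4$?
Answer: $-9009$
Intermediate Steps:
$O = 8$
$Y = 77$ ($Y = \left(3 + 8\right) \left(6 + 1\right) = 11 \cdot 7 = 77$)
$\left(-3 + 0\right)^{2} Y \left(-13\right) = \left(-3 + 0\right)^{2} \cdot 77 \left(-13\right) = \left(-3\right)^{2} \cdot 77 \left(-13\right) = 9 \cdot 77 \left(-13\right) = 693 \left(-13\right) = -9009$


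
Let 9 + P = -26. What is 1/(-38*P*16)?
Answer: 1/21280 ≈ 4.6992e-5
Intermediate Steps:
P = -35 (P = -9 - 26 = -35)
1/(-38*P*16) = 1/(-38*(-35)*16) = 1/(1330*16) = 1/21280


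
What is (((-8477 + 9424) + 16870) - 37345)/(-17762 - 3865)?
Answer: 19528/21627 ≈ 0.90295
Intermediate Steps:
(((-8477 + 9424) + 16870) - 37345)/(-17762 - 3865) = ((947 + 16870) - 37345)/(-21627) = (17817 - 37345)*(-1/21627) = -19528*(-1/21627) = 19528/21627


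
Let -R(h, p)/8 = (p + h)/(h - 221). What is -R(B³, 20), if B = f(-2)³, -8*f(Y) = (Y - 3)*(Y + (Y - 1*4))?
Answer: 7812420/976673 ≈ 7.9990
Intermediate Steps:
f(Y) = -(-4 + 2*Y)*(-3 + Y)/8 (f(Y) = -(Y - 3)*(Y + (Y - 1*4))/8 = -(-3 + Y)*(Y + (Y - 4))/8 = -(-3 + Y)*(Y + (-4 + Y))/8 = -(-3 + Y)*(-4 + 2*Y)/8 = -(-4 + 2*Y)*(-3 + Y)/8)
B = -125 (B = (-3/2 - ¼*(-2)² + (5/4)*(-2))³ = (-3/2 - ¼*4 - 5/2)³ = (-3/2 - 1 - 5/2)³ = (-5)³ = -125)
R(h, p) = -8*(h + p)/(-221 + h) (R(h, p) = -8*(p + h)/(h - 221) = -8*(h + p)/(-221 + h))
-R(B³, 20) = -8*(-1*(-125)³ - 1*20)/(-221 + (-125)³) = -8*(-1*(-1953125) - 20)/(-221 - 1953125) = -8*(1953125 - 20)/(-1953346) = -8*(-1)*1953105/1953346 = -1*(-7812420/976673) = 7812420/976673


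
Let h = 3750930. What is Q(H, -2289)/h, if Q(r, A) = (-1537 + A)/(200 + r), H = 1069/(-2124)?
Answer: -451468/88299184435 ≈ -5.1129e-6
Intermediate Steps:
H = -1069/2124 (H = 1069*(-1/2124) = -1069/2124 ≈ -0.50330)
Q(r, A) = (-1537 + A)/(200 + r)
Q(H, -2289)/h = ((-1537 - 2289)/(200 - 1069/2124))/3750930 = (-3826/(423731/2124))*(1/3750930) = ((2124/423731)*(-3826))*(1/3750930) = -8126424/423731*1/3750930 = -451468/88299184435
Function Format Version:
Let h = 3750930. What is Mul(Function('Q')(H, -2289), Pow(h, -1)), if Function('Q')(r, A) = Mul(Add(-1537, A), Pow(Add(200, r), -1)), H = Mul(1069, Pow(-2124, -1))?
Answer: Rational(-451468, 88299184435) ≈ -5.1129e-6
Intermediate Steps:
H = Rational(-1069, 2124) (H = Mul(1069, Rational(-1, 2124)) = Rational(-1069, 2124) ≈ -0.50330)
Function('Q')(r, A) = Mul(Pow(Add(200, r), -1), Add(-1537, A))
Mul(Function('Q')(H, -2289), Pow(h, -1)) = Mul(Mul(Pow(Add(200, Rational(-1069, 2124)), -1), Add(-1537, -2289)), Pow(3750930, -1)) = Mul(Mul(Pow(Rational(423731, 2124), -1), -3826), Rational(1, 3750930)) = Mul(Mul(Rational(2124, 423731), -3826), Rational(1, 3750930)) = Mul(Rational(-8126424, 423731), Rational(1, 3750930)) = Rational(-451468, 88299184435)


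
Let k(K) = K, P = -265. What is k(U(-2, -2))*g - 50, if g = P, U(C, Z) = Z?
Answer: 480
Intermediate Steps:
g = -265
k(U(-2, -2))*g - 50 = -2*(-265) - 50 = 530 - 50 = 480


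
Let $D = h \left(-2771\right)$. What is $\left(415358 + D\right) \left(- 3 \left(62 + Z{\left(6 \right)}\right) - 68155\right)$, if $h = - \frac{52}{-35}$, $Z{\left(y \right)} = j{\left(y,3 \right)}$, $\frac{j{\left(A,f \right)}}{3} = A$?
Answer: $- \frac{196887838402}{7} \approx -2.8127 \cdot 10^{10}$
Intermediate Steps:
$j{\left(A,f \right)} = 3 A$
$Z{\left(y \right)} = 3 y$
$h = \frac{52}{35}$ ($h = \left(-52\right) \left(- \frac{1}{35}\right) = \frac{52}{35} \approx 1.4857$)
$D = - \frac{144092}{35}$ ($D = \frac{52}{35} \left(-2771\right) = - \frac{144092}{35} \approx -4116.9$)
$\left(415358 + D\right) \left(- 3 \left(62 + Z{\left(6 \right)}\right) - 68155\right) = \left(415358 - \frac{144092}{35}\right) \left(- 3 \left(62 + 3 \cdot 6\right) - 68155\right) = \frac{14393438 \left(- 3 \left(62 + 18\right) - 68155\right)}{35} = \frac{14393438 \left(\left(-3\right) 80 - 68155\right)}{35} = \frac{14393438 \left(-240 - 68155\right)}{35} = \frac{14393438}{35} \left(-68395\right) = - \frac{196887838402}{7}$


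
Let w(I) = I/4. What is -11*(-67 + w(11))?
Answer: 2827/4 ≈ 706.75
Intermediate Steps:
w(I) = I/4 (w(I) = I*(1/4) = I/4)
-11*(-67 + w(11)) = -11*(-67 + (1/4)*11) = -11*(-67 + 11/4) = -11*(-257/4) = 2827/4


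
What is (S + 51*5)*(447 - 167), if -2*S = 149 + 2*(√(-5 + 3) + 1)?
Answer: 50260 - 280*I*√2 ≈ 50260.0 - 395.98*I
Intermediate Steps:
S = -151/2 - I*√2 (S = -(149 + 2*(√(-5 + 3) + 1))/2 = -(149 + 2*(√(-2) + 1))/2 = -(149 + 2*(I*√2 + 1))/2 = -(149 + 2*(1 + I*√2))/2 = -(149 + (2 + 2*I*√2))/2 = -(151 + 2*I*√2)/2 = -151/2 - I*√2 ≈ -75.5 - 1.4142*I)
(S + 51*5)*(447 - 167) = ((-151/2 - I*√2) + 51*5)*(447 - 167) = ((-151/2 - I*√2) + 255)*280 = (359/2 - I*√2)*280 = 50260 - 280*I*√2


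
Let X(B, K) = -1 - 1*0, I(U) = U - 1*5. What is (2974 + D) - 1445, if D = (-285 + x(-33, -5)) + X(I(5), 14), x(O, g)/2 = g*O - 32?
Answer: 1509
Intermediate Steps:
I(U) = -5 + U (I(U) = U - 5 = -5 + U)
X(B, K) = -1 (X(B, K) = -1 + 0 = -1)
x(O, g) = -64 + 2*O*g (x(O, g) = 2*(g*O - 32) = 2*(O*g - 32) = 2*(-32 + O*g) = -64 + 2*O*g)
D = -20 (D = (-285 + (-64 + 2*(-33)*(-5))) - 1 = (-285 + (-64 + 330)) - 1 = (-285 + 266) - 1 = -19 - 1 = -20)
(2974 + D) - 1445 = (2974 - 20) - 1445 = 2954 - 1445 = 1509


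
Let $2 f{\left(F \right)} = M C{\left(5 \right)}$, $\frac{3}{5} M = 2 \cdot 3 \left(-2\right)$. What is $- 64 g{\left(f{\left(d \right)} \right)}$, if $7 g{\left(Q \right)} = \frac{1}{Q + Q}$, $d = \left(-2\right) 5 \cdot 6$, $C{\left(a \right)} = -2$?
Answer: $- \frac{8}{35} \approx -0.22857$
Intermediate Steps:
$M = -20$ ($M = \frac{5 \cdot 2 \cdot 3 \left(-2\right)}{3} = \frac{5 \cdot 6 \left(-2\right)}{3} = \frac{5}{3} \left(-12\right) = -20$)
$d = -60$ ($d = \left(-10\right) 6 = -60$)
$f{\left(F \right)} = 20$ ($f{\left(F \right)} = \frac{\left(-20\right) \left(-2\right)}{2} = \frac{1}{2} \cdot 40 = 20$)
$g{\left(Q \right)} = \frac{1}{14 Q}$ ($g{\left(Q \right)} = \frac{1}{7 \left(Q + Q\right)} = \frac{1}{7 \cdot 2 Q} = \frac{\frac{1}{2} \frac{1}{Q}}{7} = \frac{1}{14 Q}$)
$- 64 g{\left(f{\left(d \right)} \right)} = - 64 \frac{1}{14 \cdot 20} = - 64 \cdot \frac{1}{14} \cdot \frac{1}{20} = \left(-64\right) \frac{1}{280} = - \frac{8}{35}$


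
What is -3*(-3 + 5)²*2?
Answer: -24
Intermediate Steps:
-3*(-3 + 5)²*2 = -3*2²*2 = -3*4*2 = -12*2 = -24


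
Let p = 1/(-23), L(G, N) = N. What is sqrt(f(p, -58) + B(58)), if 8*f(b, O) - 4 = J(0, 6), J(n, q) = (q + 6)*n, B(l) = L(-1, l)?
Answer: 3*sqrt(26)/2 ≈ 7.6485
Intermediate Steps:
B(l) = l
p = -1/23 ≈ -0.043478
J(n, q) = n*(6 + q) (J(n, q) = (6 + q)*n = n*(6 + q))
f(b, O) = 1/2 (f(b, O) = 1/2 + (0*(6 + 6))/8 = 1/2 + (0*12)/8 = 1/2 + (1/8)*0 = 1/2 + 0 = 1/2)
sqrt(f(p, -58) + B(58)) = sqrt(1/2 + 58) = sqrt(117/2) = 3*sqrt(26)/2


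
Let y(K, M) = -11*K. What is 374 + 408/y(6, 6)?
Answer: 4046/11 ≈ 367.82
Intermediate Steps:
374 + 408/y(6, 6) = 374 + 408/((-11*6)) = 374 + 408/(-66) = 374 + 408*(-1/66) = 374 - 68/11 = 4046/11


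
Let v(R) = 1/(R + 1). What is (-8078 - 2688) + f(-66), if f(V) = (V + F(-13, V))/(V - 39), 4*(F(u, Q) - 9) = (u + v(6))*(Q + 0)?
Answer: -2638032/245 ≈ -10767.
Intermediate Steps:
v(R) = 1/(1 + R)
F(u, Q) = 9 + Q*(1/7 + u)/4 (F(u, Q) = 9 + ((u + 1/(1 + 6))*(Q + 0))/4 = 9 + ((u + 1/7)*Q)/4 = 9 + ((1/7 + u)*Q)/4 = 9 + (Q*(1/7 + u))/4 = 9 + Q*(1/7 + u)/4)
f(V) = (9 - 31*V/14)/(-39 + V) (f(V) = (V + (9 + V/28 + (1/4)*V*(-13)))/(V - 39) = (V + (9 + V/28 - 13*V/4))/(-39 + V) = (V + (9 - 45*V/14))/(-39 + V) = (9 - 31*V/14)/(-39 + V))
(-8078 - 2688) + f(-66) = (-8078 - 2688) + (126 - 31*(-66))/(14*(-39 - 66)) = -10766 + (1/14)*(126 + 2046)/(-105) = -10766 + (1/14)*(-1/105)*2172 = -10766 - 362/245 = -2638032/245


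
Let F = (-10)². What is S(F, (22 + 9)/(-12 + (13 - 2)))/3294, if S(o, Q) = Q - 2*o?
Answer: -77/1098 ≈ -0.070127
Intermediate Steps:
F = 100
S(F, (22 + 9)/(-12 + (13 - 2)))/3294 = ((22 + 9)/(-12 + (13 - 2)) - 2*100)/3294 = (31/(-12 + 11) - 200)*(1/3294) = (31/(-1) - 200)*(1/3294) = (31*(-1) - 200)*(1/3294) = (-31 - 200)*(1/3294) = -231*1/3294 = -77/1098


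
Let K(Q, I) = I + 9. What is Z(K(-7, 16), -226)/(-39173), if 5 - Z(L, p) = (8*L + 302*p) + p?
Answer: -68283/39173 ≈ -1.7431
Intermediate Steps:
K(Q, I) = 9 + I
Z(L, p) = 5 - 303*p - 8*L (Z(L, p) = 5 - ((8*L + 302*p) + p) = 5 - (8*L + 303*p) = 5 + (-303*p - 8*L) = 5 - 303*p - 8*L)
Z(K(-7, 16), -226)/(-39173) = (5 - 303*(-226) - 8*(9 + 16))/(-39173) = (5 + 68478 - 8*25)*(-1/39173) = (5 + 68478 - 200)*(-1/39173) = 68283*(-1/39173) = -68283/39173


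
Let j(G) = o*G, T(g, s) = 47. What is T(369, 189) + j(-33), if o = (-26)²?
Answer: -22261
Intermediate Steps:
o = 676
j(G) = 676*G
T(369, 189) + j(-33) = 47 + 676*(-33) = 47 - 22308 = -22261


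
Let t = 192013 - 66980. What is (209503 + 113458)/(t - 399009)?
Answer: -322961/273976 ≈ -1.1788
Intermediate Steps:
t = 125033
(209503 + 113458)/(t - 399009) = (209503 + 113458)/(125033 - 399009) = 322961/(-273976) = 322961*(-1/273976) = -322961/273976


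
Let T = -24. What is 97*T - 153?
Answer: -2481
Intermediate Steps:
97*T - 153 = 97*(-24) - 153 = -2328 - 153 = -2481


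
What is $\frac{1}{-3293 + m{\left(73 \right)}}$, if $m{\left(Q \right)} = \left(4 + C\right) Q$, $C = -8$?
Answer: $- \frac{1}{3585} \approx -0.00027894$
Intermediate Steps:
$m{\left(Q \right)} = - 4 Q$ ($m{\left(Q \right)} = \left(4 - 8\right) Q = - 4 Q$)
$\frac{1}{-3293 + m{\left(73 \right)}} = \frac{1}{-3293 - 292} = \frac{1}{-3585} = - \frac{1}{3585}$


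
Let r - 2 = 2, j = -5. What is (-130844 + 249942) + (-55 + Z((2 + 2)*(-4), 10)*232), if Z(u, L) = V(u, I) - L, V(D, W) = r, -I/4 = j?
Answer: 117651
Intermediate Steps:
I = 20 (I = -4*(-5) = 20)
r = 4 (r = 2 + 2 = 4)
V(D, W) = 4
Z(u, L) = 4 - L
(-130844 + 249942) + (-55 + Z((2 + 2)*(-4), 10)*232) = (-130844 + 249942) + (-55 + (4 - 1*10)*232) = 119098 + (-55 + (4 - 10)*232) = 119098 + (-55 - 6*232) = 119098 + (-55 - 1392) = 119098 - 1447 = 117651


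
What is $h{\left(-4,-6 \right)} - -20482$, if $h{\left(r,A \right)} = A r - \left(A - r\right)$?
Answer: $20508$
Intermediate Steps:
$h{\left(r,A \right)} = r - A + A r$
$h{\left(-4,-6 \right)} - -20482 = \left(-4 - -6 - -24\right) - -20482 = \left(-4 + 6 + 24\right) + 20482 = 26 + 20482 = 20508$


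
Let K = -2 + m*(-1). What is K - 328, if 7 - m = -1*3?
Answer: -340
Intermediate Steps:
m = 10 (m = 7 - (-1)*3 = 7 - 1*(-3) = 7 + 3 = 10)
K = -12 (K = -2 + 10*(-1) = -2 - 10 = -12)
K - 328 = -12 - 328 = -340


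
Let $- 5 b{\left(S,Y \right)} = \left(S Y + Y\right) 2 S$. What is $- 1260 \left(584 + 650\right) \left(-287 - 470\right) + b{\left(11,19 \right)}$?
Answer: $\frac{5885064384}{5} \approx 1.177 \cdot 10^{9}$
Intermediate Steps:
$b{\left(S,Y \right)} = - \frac{2 S \left(Y + S Y\right)}{5}$ ($b{\left(S,Y \right)} = - \frac{\left(S Y + Y\right) 2 S}{5} = - \frac{\left(Y + S Y\right) 2 S}{5} = - \frac{2 S \left(Y + S Y\right)}{5}$)
$- 1260 \left(584 + 650\right) \left(-287 - 470\right) + b{\left(11,19 \right)} = - 1260 \left(584 + 650\right) \left(-287 - 470\right) - \frac{22}{5} \cdot 19 \left(1 + 11\right) = - 1260 \cdot 1234 \left(-757\right) - \frac{22}{5} \cdot 19 \cdot 12 = \left(-1260\right) \left(-934138\right) - \frac{5016}{5} = 1177013880 - \frac{5016}{5} = \frac{5885064384}{5}$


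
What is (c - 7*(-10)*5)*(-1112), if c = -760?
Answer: 455920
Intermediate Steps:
(c - 7*(-10)*5)*(-1112) = (-760 - 7*(-10)*5)*(-1112) = (-760 + 70*5)*(-1112) = (-760 + 350)*(-1112) = -410*(-1112) = 455920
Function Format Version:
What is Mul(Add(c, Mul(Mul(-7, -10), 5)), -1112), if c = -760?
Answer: 455920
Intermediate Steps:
Mul(Add(c, Mul(Mul(-7, -10), 5)), -1112) = Mul(Add(-760, Mul(Mul(-7, -10), 5)), -1112) = Mul(Add(-760, Mul(70, 5)), -1112) = Mul(Add(-760, 350), -1112) = Mul(-410, -1112) = 455920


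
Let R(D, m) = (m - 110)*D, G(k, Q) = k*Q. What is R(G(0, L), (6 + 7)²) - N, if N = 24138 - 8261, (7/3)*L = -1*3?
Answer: -15877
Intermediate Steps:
L = -9/7 (L = 3*(-1*3)/7 = (3/7)*(-3) = -9/7 ≈ -1.2857)
G(k, Q) = Q*k
R(D, m) = D*(-110 + m) (R(D, m) = (-110 + m)*D = D*(-110 + m))
N = 15877
R(G(0, L), (6 + 7)²) - N = (-9/7*0)*(-110 + (6 + 7)²) - 1*15877 = 0*(-110 + 13²) - 15877 = 0*(-110 + 169) - 15877 = 0*59 - 15877 = 0 - 15877 = -15877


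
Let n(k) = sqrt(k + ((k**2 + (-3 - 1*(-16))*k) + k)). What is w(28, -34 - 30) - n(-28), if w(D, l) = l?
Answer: -64 - 2*sqrt(91) ≈ -83.079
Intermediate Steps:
n(k) = sqrt(k**2 + 15*k) (n(k) = sqrt(k + ((k**2 + (-3 + 16)*k) + k)) = sqrt(k + ((k**2 + 13*k) + k)) = sqrt(k + (k**2 + 14*k)) = sqrt(k**2 + 15*k))
w(28, -34 - 30) - n(-28) = (-34 - 30) - sqrt(-28*(15 - 28)) = -64 - sqrt(-28*(-13)) = -64 - sqrt(364) = -64 - 2*sqrt(91)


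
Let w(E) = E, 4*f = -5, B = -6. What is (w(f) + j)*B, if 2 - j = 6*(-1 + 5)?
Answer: 279/2 ≈ 139.50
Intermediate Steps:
f = -5/4 (f = (¼)*(-5) = -5/4 ≈ -1.2500)
j = -22 (j = 2 - 6*(-1 + 5) = 2 - 6*4 = 2 - 1*24 = 2 - 24 = -22)
(w(f) + j)*B = (-5/4 - 22)*(-6) = -93/4*(-6) = 279/2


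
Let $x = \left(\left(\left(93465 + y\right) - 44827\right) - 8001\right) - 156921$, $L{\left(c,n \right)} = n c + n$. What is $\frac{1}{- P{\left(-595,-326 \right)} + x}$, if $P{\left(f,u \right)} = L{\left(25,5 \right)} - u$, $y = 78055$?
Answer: $- \frac{1}{38685} \approx -2.585 \cdot 10^{-5}$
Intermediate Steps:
$L{\left(c,n \right)} = n + c n$ ($L{\left(c,n \right)} = c n + n = n + c n$)
$x = -38229$ ($x = \left(\left(\left(93465 + 78055\right) - 44827\right) - 8001\right) - 156921 = \left(\left(171520 - 44827\right) - 8001\right) - 156921 = \left(126693 - 8001\right) - 156921 = 118692 - 156921 = -38229$)
$P{\left(f,u \right)} = 130 - u$ ($P{\left(f,u \right)} = 5 \left(1 + 25\right) - u = 5 \cdot 26 - u = 130 - u$)
$\frac{1}{- P{\left(-595,-326 \right)} + x} = \frac{1}{- (130 - -326) - 38229} = \frac{1}{- (130 + 326) - 38229} = \frac{1}{\left(-1\right) 456 - 38229} = \frac{1}{-456 - 38229} = \frac{1}{-38685} = - \frac{1}{38685}$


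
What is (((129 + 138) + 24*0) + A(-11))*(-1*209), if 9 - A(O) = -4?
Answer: -58520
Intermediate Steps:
A(O) = 13 (A(O) = 9 - 1*(-4) = 9 + 4 = 13)
(((129 + 138) + 24*0) + A(-11))*(-1*209) = (((129 + 138) + 24*0) + 13)*(-1*209) = ((267 + 0) + 13)*(-209) = (267 + 13)*(-209) = 280*(-209) = -58520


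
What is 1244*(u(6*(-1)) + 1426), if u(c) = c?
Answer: 1766480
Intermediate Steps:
1244*(u(6*(-1)) + 1426) = 1244*(6*(-1) + 1426) = 1244*(-6 + 1426) = 1244*1420 = 1766480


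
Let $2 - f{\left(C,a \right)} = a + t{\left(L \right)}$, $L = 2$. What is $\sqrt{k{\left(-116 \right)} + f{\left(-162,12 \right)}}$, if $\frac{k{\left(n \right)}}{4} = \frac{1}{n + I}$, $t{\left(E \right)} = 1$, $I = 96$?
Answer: $\frac{2 i \sqrt{70}}{5} \approx 3.3466 i$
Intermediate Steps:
$k{\left(n \right)} = \frac{4}{96 + n}$ ($k{\left(n \right)} = \frac{4}{n + 96} = \frac{4}{96 + n}$)
$f{\left(C,a \right)} = 1 - a$ ($f{\left(C,a \right)} = 2 - \left(a + 1\right) = 2 - \left(1 + a\right) = 1 - a$)
$\sqrt{k{\left(-116 \right)} + f{\left(-162,12 \right)}} = \sqrt{\frac{4}{96 - 116} + \left(1 - 12\right)} = \sqrt{\frac{4}{-20} + \left(1 - 12\right)} = \sqrt{4 \left(- \frac{1}{20}\right) - 11} = \sqrt{- \frac{1}{5} - 11} = \sqrt{- \frac{56}{5}} = \frac{2 i \sqrt{70}}{5}$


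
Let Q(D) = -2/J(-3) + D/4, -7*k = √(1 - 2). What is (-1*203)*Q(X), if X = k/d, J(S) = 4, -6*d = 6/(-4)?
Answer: 203/2 + 29*I ≈ 101.5 + 29.0*I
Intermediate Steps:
d = ¼ (d = -1/(-4) = -(-1)/4 = -⅙*(-3/2) = ¼ ≈ 0.25000)
k = -I/7 (k = -√(1 - 2)/7 = -I/7 ≈ -0.14286*I)
X = -4*I/7 (X = (-I/7)/(¼) = -I/7*4 = -4*I/7 ≈ -0.57143*I)
Q(D) = -½ + D/4 (Q(D) = -2/4 + D/4 = -2*¼ + D*(¼) = -½ + D/4)
(-1*203)*Q(X) = (-1*203)*(-½ + (-4*I/7)/4) = -203*(-½ - I/7) = 203/2 + 29*I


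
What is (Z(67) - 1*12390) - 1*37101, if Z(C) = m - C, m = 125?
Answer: -49433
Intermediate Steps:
Z(C) = 125 - C
(Z(67) - 1*12390) - 1*37101 = ((125 - 1*67) - 1*12390) - 1*37101 = ((125 - 67) - 12390) - 37101 = (58 - 12390) - 37101 = -12332 - 37101 = -49433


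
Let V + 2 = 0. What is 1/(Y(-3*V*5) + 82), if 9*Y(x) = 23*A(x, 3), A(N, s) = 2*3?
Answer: 3/292 ≈ 0.010274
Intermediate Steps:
A(N, s) = 6
V = -2 (V = -2 + 0 = -2)
Y(x) = 46/3 (Y(x) = (23*6)/9 = (⅑)*138 = 46/3)
1/(Y(-3*V*5) + 82) = 1/(46/3 + 82) = 1/(292/3) = 3/292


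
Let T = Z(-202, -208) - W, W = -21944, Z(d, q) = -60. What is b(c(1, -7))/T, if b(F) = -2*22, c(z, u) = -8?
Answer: -11/5471 ≈ -0.0020106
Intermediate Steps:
b(F) = -44
T = 21884 (T = -60 - 1*(-21944) = -60 + 21944 = 21884)
b(c(1, -7))/T = -44/21884 = -44*1/21884 = -11/5471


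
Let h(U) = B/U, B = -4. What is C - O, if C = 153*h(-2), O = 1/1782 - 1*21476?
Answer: 38815523/1782 ≈ 21782.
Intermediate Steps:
h(U) = -4/U
O = -38270231/1782 (O = 1/1782 - 21476 = -38270231/1782 ≈ -21476.)
C = 306 (C = 153*(-4/(-2)) = 153*(-4*(-1/2)) = 153*2 = 306)
C - O = 306 - 1*(-38270231/1782) = 306 + 38270231/1782 = 38815523/1782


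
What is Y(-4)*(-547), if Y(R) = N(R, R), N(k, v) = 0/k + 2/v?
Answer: 547/2 ≈ 273.50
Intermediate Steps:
N(k, v) = 2/v (N(k, v) = 0 + 2/v = 2/v)
Y(R) = 2/R
Y(-4)*(-547) = (2/(-4))*(-547) = (2*(-1/4))*(-547) = -1/2*(-547) = 547/2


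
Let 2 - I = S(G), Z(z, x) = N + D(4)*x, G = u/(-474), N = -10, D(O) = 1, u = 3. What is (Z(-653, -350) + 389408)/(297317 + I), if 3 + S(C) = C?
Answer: 61469584/46976877 ≈ 1.3085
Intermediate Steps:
G = -1/158 (G = 3/(-474) = 3*(-1/474) = -1/158 ≈ -0.0063291)
S(C) = -3 + C
Z(z, x) = -10 + x (Z(z, x) = -10 + 1*x = -10 + x)
I = 791/158 (I = 2 - (-3 - 1/158) = 2 - 1*(-475/158) = 2 + 475/158 = 791/158 ≈ 5.0063)
(Z(-653, -350) + 389408)/(297317 + I) = ((-10 - 350) + 389408)/(297317 + 791/158) = (-360 + 389408)/(46976877/158) = 389048*(158/46976877) = 61469584/46976877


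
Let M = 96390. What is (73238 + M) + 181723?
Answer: 351351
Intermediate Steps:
(73238 + M) + 181723 = (73238 + 96390) + 181723 = 169628 + 181723 = 351351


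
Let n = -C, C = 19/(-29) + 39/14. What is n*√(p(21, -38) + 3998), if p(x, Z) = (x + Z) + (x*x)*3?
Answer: -865*√1326/203 ≈ -155.16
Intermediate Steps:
C = 865/406 (C = 19*(-1/29) + 39*(1/14) = -19/29 + 39/14 = 865/406 ≈ 2.1305)
p(x, Z) = Z + x + 3*x² (p(x, Z) = (Z + x) + x²*3 = (Z + x) + 3*x² = Z + x + 3*x²)
n = -865/406 (n = -1*865/406 = -865/406 ≈ -2.1305)
n*√(p(21, -38) + 3998) = -865*√((-38 + 21 + 3*21²) + 3998)/406 = -865*√((-38 + 21 + 3*441) + 3998)/406 = -865*√((-38 + 21 + 1323) + 3998)/406 = -865*√(1306 + 3998)/406 = -865*√1326/203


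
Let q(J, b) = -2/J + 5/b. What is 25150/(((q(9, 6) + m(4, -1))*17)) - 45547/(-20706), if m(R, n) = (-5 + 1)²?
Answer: 565007153/6191094 ≈ 91.261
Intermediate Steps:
m(R, n) = 16 (m(R, n) = (-4)² = 16)
25150/(((q(9, 6) + m(4, -1))*17)) - 45547/(-20706) = 25150/((((-2/9 + 5/6) + 16)*17)) - 45547/(-20706) = 25150/((((-2*⅑ + 5*(⅙)) + 16)*17)) - 45547*(-1/20706) = 25150/((((-2/9 + ⅚) + 16)*17)) + 45547/20706 = 25150/(((11/18 + 16)*17)) + 45547/20706 = 25150/(((299/18)*17)) + 45547/20706 = 25150/(5083/18) + 45547/20706 = 25150*(18/5083) + 45547/20706 = 452700/5083 + 45547/20706 = 565007153/6191094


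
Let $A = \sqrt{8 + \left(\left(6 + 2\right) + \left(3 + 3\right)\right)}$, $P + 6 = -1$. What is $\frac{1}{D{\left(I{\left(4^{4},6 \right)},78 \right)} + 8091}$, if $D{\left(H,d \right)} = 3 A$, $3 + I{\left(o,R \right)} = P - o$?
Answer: $\frac{899}{7273787} - \frac{\sqrt{22}}{21821361} \approx 0.00012338$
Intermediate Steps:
$P = -7$ ($P = -6 - 1 = -7$)
$A = \sqrt{22}$ ($A = \sqrt{8 + \left(8 + 6\right)} = \sqrt{8 + 14} = \sqrt{22} \approx 4.6904$)
$I{\left(o,R \right)} = -10 - o$ ($I{\left(o,R \right)} = -3 - \left(7 + o\right) = -10 - o$)
$D{\left(H,d \right)} = 3 \sqrt{22}$
$\frac{1}{D{\left(I{\left(4^{4},6 \right)},78 \right)} + 8091} = \frac{1}{3 \sqrt{22} + 8091} = \frac{1}{8091 + 3 \sqrt{22}}$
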